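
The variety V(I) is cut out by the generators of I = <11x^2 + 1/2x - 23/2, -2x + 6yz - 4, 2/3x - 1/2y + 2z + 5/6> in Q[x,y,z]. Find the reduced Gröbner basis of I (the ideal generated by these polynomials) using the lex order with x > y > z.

f_1 = 11x^2 + 1/2x - 23/2, LT = x^2.
f_2 = -2x + 6yz - 4, LT = x.
f_3 = 2/3x - 1/2y + 2z + 5/6, LT = x.

S(f_1,f_2): lcm = x^2. S = 3xyz - 43/22x - 23/22.
  leading term xyz: subtract (-3/2yz)·f_2 from 3xyz - 43/22x - 23/22 → -43/22x + 9y^2z^2 - 6yz - 23/22
  leading term x: subtract (43/44)·f_2 from -43/22x + 9y^2z^2 - 6yz - 23/22 → 9y^2z^2 - 261/22yz + 63/22
  leading term y^2z^2: no divisor's leading term divides it; move 9y^2z^2 to the remainder.
  leading term yz: no divisor's leading term divides it; move -261/22yz to the remainder.
  leading term 1: no divisor's leading term divides it; move 63/22 to the remainder.
  remainder 9y^2z^2 - 261/22yz + 63/22 ≠ 0; add g_4 = 9y^2z^2 - 261/22yz + 63/22 to the basis.

S(f_1,f_3): lcm = x^2. S = 3/4xy - 3xz - 53/44x - 23/22.
  leading term xy: subtract (-3/8y)·f_2 from 3/4xy - 3xz - 53/44x - 23/22 → -3xz - 53/44x + 9/4y^2z - 3/2y - 23/22
  leading term xz: subtract (3/2z)·f_2 from -3xz - 53/44x + 9/4y^2z - 3/2y - 23/22 → -53/44x + 9/4y^2z - 9yz^2 - 3/2y + 6z - 23/22
  leading term x: subtract (53/88)·f_2 from -53/44x + 9/4y^2z - 9yz^2 - 3/2y + 6z - 23/22 → 9/4y^2z - 9yz^2 - 159/44yz - 3/2y + 6z + 15/11
  leading term y^2z: no divisor's leading term divides it; move 9/4y^2z to the remainder.
  leading term yz^2: no divisor's leading term divides it; move -9yz^2 to the remainder.
  leading term yz: no divisor's leading term divides it; move -159/44yz to the remainder.
  leading term y: no divisor's leading term divides it; move -3/2y to the remainder.
  leading term z: no divisor's leading term divides it; move 6z to the remainder.
  leading term 1: no divisor's leading term divides it; move 15/11 to the remainder.
  remainder 9/4y^2z - 9yz^2 - 159/44yz - 3/2y + 6z + 15/11 ≠ 0; add g_5 = 9/4y^2z - 9yz^2 - 159/44yz - 3/2y + 6z + 15/11 to the basis.

S(f_2,f_3): lcm = x. S = -3yz + 3/4y - 3z + 3/4.
  leading term yz: no divisor's leading term divides it; move -3yz to the remainder.
  leading term y: no divisor's leading term divides it; move 3/4y to the remainder.
  leading term z: no divisor's leading term divides it; move -3z to the remainder.
  leading term 1: no divisor's leading term divides it; move 3/4 to the remainder.
  remainder -3yz + 3/4y - 3z + 3/4 ≠ 0; add g_6 = -3yz + 3/4y - 3z + 3/4 to the basis.

S(g_4,g_5): lcm = y^2z^2. S = 4yz^3 + 53/33yz^2 - 43/66yz - 8/3z^2 - 20/33z + 7/22.
  leading term yz^3: subtract (-4/3z^2)·g_6 from 4yz^3 + 53/33yz^2 - 43/66yz - 8/3z^2 - 20/33z + 7/22 → 86/33yz^2 - 43/66yz - 4z^3 - 5/3z^2 - 20/33z + 7/22
  leading term yz^2: subtract (-86/99z)·g_6 from 86/33yz^2 - 43/66yz - 4z^3 - 5/3z^2 - 20/33z + 7/22 → -4z^3 - 47/11z^2 + 1/22z + 7/22
  leading term z^3: no divisor's leading term divides it; move -4z^3 to the remainder.
  leading term z^2: no divisor's leading term divides it; move -47/11z^2 to the remainder.
  leading term z: no divisor's leading term divides it; move 1/22z to the remainder.
  leading term 1: no divisor's leading term divides it; move 7/22 to the remainder.
  remainder -4z^3 - 47/11z^2 + 1/22z + 7/22 ≠ 0; add g_7 = -4z^3 - 47/11z^2 + 1/22z + 7/22 to the basis.

S(g_5,g_6): lcm = y^2z. S = 1/4y^2 - 4yz^2 - 86/33yz - 5/12y + 8/3z + 20/33.
  leading term y^2: no divisor's leading term divides it; move 1/4y^2 to the remainder.
  leading term yz^2: subtract (4/3z)·g_6 from -4yz^2 - 86/33yz - 5/12y + 8/3z + 20/33 → -119/33yz - 5/12y + 4z^2 + 5/3z + 20/33
  leading term yz: subtract (119/99)·g_6 from -119/33yz - 5/12y + 4z^2 + 5/3z + 20/33 → -29/22y + 4z^2 + 58/11z - 13/44
  leading term y: no divisor's leading term divides it; move -29/22y to the remainder.
  leading term z^2: no divisor's leading term divides it; move 4z^2 to the remainder.
  leading term z: no divisor's leading term divides it; move 58/11z to the remainder.
  leading term 1: no divisor's leading term divides it; move -13/44 to the remainder.
  remainder 1/4y^2 - 29/22y + 4z^2 + 58/11z - 13/44 ≠ 0; add g_8 = 1/4y^2 - 29/22y + 4z^2 + 58/11z - 13/44 to the basis.

The other S-polynomials (S(f_1,g_4), S(f_2,g_4), S(f_3,g_4), S(f_1,g_5), S(f_2,g_5), S(f_3,g_5), S(f_1,g_6), S(f_2,g_6), S(f_3,g_6), S(g_4,g_6), S(f_1,g_7), S(f_2,g_7), S(f_3,g_7), S(g_4,g_7), S(g_5,g_7), S(g_6,g_7), S(f_1,g_8), S(f_2,g_8), S(f_3,g_8), S(g_4,g_8), S(g_5,g_8), S(g_6,g_8), S(g_7,g_8)) all reduce to 0 modulo the current basis, so we have a Gröbner basis.
Inter-reduce: drop elements whose leading term is divisible by another's, tail-reduce, and make monic.

G = {x - 3/4y + 3z + 5/4, y^2 - 58/11y + 16z^2 + 232/11z - 13/11, yz - 1/4y + z - 1/4, z^3 + 47/44z^2 - 1/88z - 7/88}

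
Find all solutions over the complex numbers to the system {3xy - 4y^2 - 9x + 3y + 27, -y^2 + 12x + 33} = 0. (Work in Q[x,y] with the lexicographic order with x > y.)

{(-2, 3), (41/3 + 4*sqrt(133)/3, 8 + sqrt(133)), (41/3 - 4*sqrt(133)/3, 8 - sqrt(133))}

Compute a lex Gröbner basis by Buchberger's algorithm.
f_1 = 3xy - 9x - 4y^2 + 3y + 27, LT = xy.
f_2 = 12x - y^2 + 33, LT = x.

S(f_1,f_2): lcm = xy. S = -3x + 1/12y^3 - 4/3y^2 - 7/4y + 9.
  leading term x: subtract (-1/4)·f_2 from -3x + 1/12y^3 - 4/3y^2 - 7/4y + 9 → 1/12y^3 - 19/12y^2 - 7/4y + 69/4
  leading term y^3: no divisor's leading term divides it; move 1/12y^3 to the remainder.
  leading term y^2: no divisor's leading term divides it; move -19/12y^2 to the remainder.
  leading term y: no divisor's leading term divides it; move -7/4y to the remainder.
  leading term 1: no divisor's leading term divides it; move 69/4 to the remainder.
  remainder 1/12y^3 - 19/12y^2 - 7/4y + 69/4 ≠ 0; add h_3 = 1/12y^3 - 19/12y^2 - 7/4y + 69/4 to the basis.

The other S-polynomials (S(f_1,h_3), S(f_2,h_3)) all reduce to 0 modulo the current basis, so we have a Gröbner basis.
Inter-reduce: drop elements whose leading term is divisible by another's, tail-reduce, and make monic.
Reduced Gröbner basis: {x - 1/12y^2 + 11/4, y^3 - 19y^2 - 21y + 207}.

A lex Gröbner basis eliminates variables successively. Here y^3 - 19y^2 - 21y + 207 depends only on y, with roots {3, 8 + sqrt(133), 8 - sqrt(133)}; lifting each root through the earlier basis elements recovers the full solutions.
  y = 3: the earlier basis element becomes x + 2 = 0, giving x = -2 — point (-2, 3).
  y = 8 + sqrt(133): the earlier basis element becomes x - 4*sqrt(133)/3 - 41/3 = 0, giving x = 41/3 + 4*sqrt(133)/3 — point (41/3 + 4*sqrt(133)/3, 8 + sqrt(133)).
  y = 8 - sqrt(133): the earlier basis element becomes x - 41/3 + 4*sqrt(133)/3 = 0, giving x = 41/3 - 4*sqrt(133)/3 — point (41/3 - 4*sqrt(133)/3, 8 - sqrt(133)).
Substituting each solution back into the original system confirms all equations vanish.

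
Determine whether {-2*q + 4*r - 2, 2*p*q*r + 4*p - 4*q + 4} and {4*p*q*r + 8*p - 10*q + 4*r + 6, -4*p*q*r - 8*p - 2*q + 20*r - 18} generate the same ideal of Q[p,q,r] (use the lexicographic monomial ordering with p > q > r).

Yes, the ideals are equal.

Since reduced Gröbner bases are canonical representatives of ideals under a given ordering, it suffices to compute and compare them.
Buchberger on the first generating set:
f_1 = -2*q + 4*r - 2, LT = q.
f_2 = 2*p*q*r + 4*p - 4*q + 4, LT = p*q*r.

S(f_1,f_2): lcm = p*q*r. S = -2*p*r**2 + p*r - 2*p + 2*q - 2.
  leading term p*r**2: no divisor's leading term divides it; move -2*p*r**2 to the remainder.
  leading term p*r: no divisor's leading term divides it; move p*r to the remainder.
  leading term p: no divisor's leading term divides it; move -2*p to the remainder.
  leading term q: subtract (-1)·f_1 from 2*q - 2 → 4*r - 4
  leading term r: no divisor's leading term divides it; move 4*r to the remainder.
  leading term 1: no divisor's leading term divides it; move -4 to the remainder.
  remainder -2*p*r**2 + p*r - 2*p + 4*r - 4 ≠ 0; add g_3 = -2*p*r**2 + p*r - 2*p + 4*r - 4 to the basis.

The other S-polynomials (S(f_1,g_3), S(f_2,g_3)) all reduce to 0 modulo the current basis, so we have a Gröbner basis.
Inter-reduce: drop elements whose leading term is divisible by another's, tail-reduce, and make monic.
Reduced Gröbner basis: {p*r**2 - 1/2*p*r + p - 2*r + 2, q - 2*r + 1}.

Buchberger on the second generating set:
h_1 = 4*p*q*r + 8*p - 10*q + 4*r + 6, LT = p*q*r.
h_2 = -4*p*q*r - 8*p - 2*q + 20*r - 18, LT = p*q*r.

S(h_1,h_2): lcm = p*q*r. S = -3*q + 6*r - 3.
  leading term q: no divisor's leading term divides it; move -3*q to the remainder.
  leading term r: no divisor's leading term divides it; move 6*r to the remainder.
  leading term 1: no divisor's leading term divides it; move -3 to the remainder.
  remainder -3*q + 6*r - 3 ≠ 0; add k_3 = -3*q + 6*r - 3 to the basis.

S(h_1,k_3): lcm = p*q*r. S = 2*p*r**2 - p*r + 2*p - 5/2*q + r + 3/2.
  leading term p*r**2: no divisor's leading term divides it; move 2*p*r**2 to the remainder.
  leading term p*r: no divisor's leading term divides it; move -p*r to the remainder.
  leading term p: no divisor's leading term divides it; move 2*p to the remainder.
  leading term q: subtract (5/6)·k_3 from -5/2*q + r + 3/2 → -4*r + 4
  leading term r: no divisor's leading term divides it; move -4*r to the remainder.
  leading term 1: no divisor's leading term divides it; move 4 to the remainder.
  remainder 2*p*r**2 - p*r + 2*p - 4*r + 4 ≠ 0; add k_4 = 2*p*r**2 - p*r + 2*p - 4*r + 4 to the basis.

The other S-polynomials (S(h_2,k_3), S(h_1,k_4), S(h_2,k_4), S(k_3,k_4)) all reduce to 0 modulo the current basis, so we have a Gröbner basis.
Inter-reduce: drop elements whose leading term is divisible by another's, tail-reduce, and make monic.
Reduced Gröbner basis: {p*r**2 - 1/2*p*r + p - 2*r + 2, q - 2*r + 1}.

Same reduced basis, so the two generating sets span the same ideal.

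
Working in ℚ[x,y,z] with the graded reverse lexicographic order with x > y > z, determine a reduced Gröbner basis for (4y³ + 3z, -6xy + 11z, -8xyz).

f_1 = 4y³ + 3z, LT = y³.
f_2 = -6xy + 11z, LT = xy.
f_3 = -8xyz, LT = xyz.

S(f_1,f_2): lcm = xy³. S = 11/6y²z + ¾xz.
  reduce S modulo (f_1, f_2, f_3):
  remainder 11/6y²z + ¾xz ≠ 0; add g_4 = 11/6y²z + ¾xz to the basis.

S(f_1,f_3): lcm = xy³z. S = ¾xz².
  reduce S modulo (f_1, f_2, f_3, g_4):
  remainder ¾xz² ≠ 0; add g_5 = ¾xz² to the basis.

S(f_2,f_3): lcm = xyz. S = -11/6z².
  reduce S modulo (f_1, f_2, f_3, g_4, g_5):
  remainder -11/6z² ≠ 0; add g_6 = -11/6z² to the basis.

S(f_2,g_4): lcm = xy²z. S = -9/22x²z - 11/6yz².
  reduce S modulo (f_1, f_2, f_3, g_4, g_5, g_6):
  remainder -9/22x²z ≠ 0; add g_7 = -9/22x²z to the basis.

The other S-polynomials (S(f_1,g_4), S(f_3,g_4), S(f_1,g_5), S(f_2,g_5), S(f_3,g_5), S(g_4,g_5), S(f_1,g_6), S(f_2,g_6), S(f_3,g_6), S(g_4,g_6), S(g_5,g_6), S(f_1,g_7), S(f_2,g_7), S(f_3,g_7), S(g_4,g_7), S(g_5,g_7), S(g_6,g_7)) all reduce to 0 modulo the current basis, so we have a Gröbner basis.
Inter-reduce: drop elements whose leading term is divisible by another's, tail-reduce, and make monic.

G = {y³ + ¾z, x²z, y²z + 9/22xz, xy - 11/6z, z²}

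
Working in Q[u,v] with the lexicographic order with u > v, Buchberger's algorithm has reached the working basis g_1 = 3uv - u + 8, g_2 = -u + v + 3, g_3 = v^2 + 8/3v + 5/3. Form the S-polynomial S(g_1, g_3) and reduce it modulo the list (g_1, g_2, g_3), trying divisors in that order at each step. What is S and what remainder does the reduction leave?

S(g_1, g_3) = -3uv - 5/3u + 8/3v; remainder on division = 0.

lcm(LM(g_1), LM(g_3)) = uv^2.
S = (lcm/LT(g_1))·g_1 − (lcm/LT(g_3))·g_3 = -3uv - 5/3u + 8/3v.
Reduce S modulo (g_1, g_2, g_3) in that order:
  leading term uv: subtract (-1)·g_1 from -3uv - 5/3u + 8/3v → -8/3u + 8/3v + 8
  leading term u: subtract (8/3)·g_2 from -8/3u + 8/3v + 8 → 0
The remainder is 0, so this S-polynomial contributes no new basis element.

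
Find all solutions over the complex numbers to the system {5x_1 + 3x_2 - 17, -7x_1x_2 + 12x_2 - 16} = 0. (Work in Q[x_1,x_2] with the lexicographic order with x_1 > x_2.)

Compute a lex Gröbner basis by Buchberger's algorithm.
f_1 = 5x_1 + 3x_2 - 17, LT = x_1.
f_2 = -7x_1x_2 + 12x_2 - 16, LT = x_1x_2.

S(f_1,f_2): lcm = x_1x_2. S = 3/5x_2^2 - 59/35x_2 - 16/7.
  leading term x_2^2: no divisor's leading term divides it; move 3/5x_2^2 to the remainder.
  leading term x_2: no divisor's leading term divides it; move -59/35x_2 to the remainder.
  leading term 1: no divisor's leading term divides it; move -16/7 to the remainder.
  remainder 3/5x_2^2 - 59/35x_2 - 16/7 ≠ 0; add h_3 = 3/5x_2^2 - 59/35x_2 - 16/7 to the basis.

S(f_1,h_3): leading monomials are coprime, so the S-polynomial reduces to 0 (Buchberger's first criterion).
S(f_2,h_3): lcm = x_1x_2^2. S = 59/21x_1x_2 + 80/21x_1 - 12/7x_2^2 + 16/7x_2.
  leading term x_1x_2: subtract (59/105x_2)·f_1 from 59/21x_1x_2 + 80/21x_1 - 12/7x_2^2 + 16/7x_2 → 80/21x_1 - 17/5x_2^2 + 1243/105x_2
  leading term x_1: subtract (16/21)·f_1 from 80/21x_1 - 17/5x_2^2 + 1243/105x_2 → -17/5x_2^2 + 1003/105x_2 + 272/21
  leading term x_2^2: subtract (-17/3)·h_3 from -17/5x_2^2 + 1003/105x_2 + 272/21 → 0
  remainder 0.

Every S-polynomial of the final basis reduces to 0, so we have a Gröbner basis.
Inter-reduce: drop elements whose leading term is divisible by another's, tail-reduce, and make monic.
Reduced Gröbner basis: {x_1 + 3/5x_2 - 17/5, x_2^2 - 59/21x_2 - 80/21}.

From the last basis element, x_2^2 - 59/21x_2 - 80/21 = 0, so x_2 takes values in {-1, 80/21}. Each choice, substituted upward through the basis, yields the corresponding point(s) of the solution set.
  x_2 = -1: the earlier basis element becomes x_1 - 4 = 0, giving x_1 = 4 — point (4, -1).
  x_2 = 80/21: the earlier basis element becomes x_1 - 39/35 = 0, giving x_1 = 39/35 — point (39/35, 80/21).
Substituting each solution back into the original system confirms all equations vanish.

{(4, -1), (39/35, 80/21)}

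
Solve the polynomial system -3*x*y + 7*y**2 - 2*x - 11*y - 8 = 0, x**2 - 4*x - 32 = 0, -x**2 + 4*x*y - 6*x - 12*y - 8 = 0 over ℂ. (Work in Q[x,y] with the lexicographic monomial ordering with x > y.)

{(-4, 0)}

Compute a lex Gröbner basis by Buchberger's algorithm.
f_1 = -3*x*y - 2*x + 7*y**2 - 11*y - 8, LT = x*y.
f_2 = x**2 - 4*x - 32, LT = x**2.
f_3 = -x**2 + 4*x*y - 6*x - 12*y - 8, LT = x**2.

S(f_1,f_2): lcm = x**2*y. S = 2/3*x**2 - 7/3*x*y**2 + 23/3*x*y + 8/3*x + 32*y.
  leading term x**2: subtract (2/3)·f_2 from 2/3*x**2 - 7/3*x*y**2 + 23/3*x*y + 8/3*x + 32*y → -7/3*x*y**2 + 23/3*x*y + 16/3*x + 32*y + 64/3
  leading term x*y**2: subtract (7/9*y)·f_1 from -7/3*x*y**2 + 23/3*x*y + 16/3*x + 32*y + 64/3 → 83/9*x*y + 16/3*x - 49/9*y**3 + 77/9*y**2 + 344/9*y + 64/3
  leading term x*y: subtract (-83/27)·f_1 from 83/9*x*y + 16/3*x - 49/9*y**3 + 77/9*y**2 + 344/9*y + 64/3 → -22/27*x - 49/9*y**3 + 812/27*y**2 + 119/27*y - 88/27
  leading term x: no divisor's leading term divides it; move -22/27*x to the remainder.
  leading term y**3: no divisor's leading term divides it; move -49/9*y**3 to the remainder.
  leading term y**2: no divisor's leading term divides it; move 812/27*y**2 to the remainder.
  leading term y: no divisor's leading term divides it; move 119/27*y to the remainder.
  leading term 1: no divisor's leading term divides it; move -88/27 to the remainder.
  remainder -22/27*x - 49/9*y**3 + 812/27*y**2 + 119/27*y - 88/27 ≠ 0; add h_4 = -22/27*x - 49/9*y**3 + 812/27*y**2 + 119/27*y - 88/27 to the basis.

S(f_1,f_3): lcm = x**2*y. S = 2/3*x**2 + 5/3*x*y**2 - 7/3*x*y + 8/3*x - 12*y**2 - 8*y.
  leading term x**2: subtract (2/3)·f_2 from 2/3*x**2 + 5/3*x*y**2 - 7/3*x*y + 8/3*x - 12*y**2 - 8*y → 5/3*x*y**2 - 7/3*x*y + 16/3*x - 12*y**2 - 8*y + 64/3
  leading term x*y**2: subtract (-5/9*y)·f_1 from 5/3*x*y**2 - 7/3*x*y + 16/3*x - 12*y**2 - 8*y + 64/3 → -31/9*x*y + 16/3*x + 35/9*y**3 - 163/9*y**2 - 112/9*y + 64/3
  leading term x*y: subtract (31/27)·f_1 from -31/9*x*y + 16/3*x + 35/9*y**3 - 163/9*y**2 - 112/9*y + 64/3 → 206/27*x + 35/9*y**3 - 706/27*y**2 + 5/27*y + 824/27
  leading term x: subtract (-103/11)·h_4 from 206/27*x + 35/9*y**3 - 706/27*y**2 + 5/27*y + 824/27 → -518/11*y**3 + 2810/11*y**2 + 456/11*y
  leading term y**3: no divisor's leading term divides it; move -518/11*y**3 to the remainder.
  leading term y**2: no divisor's leading term divides it; move 2810/11*y**2 to the remainder.
  leading term y: no divisor's leading term divides it; move 456/11*y to the remainder.
  remainder -518/11*y**3 + 2810/11*y**2 + 456/11*y ≠ 0; add h_5 = -518/11*y**3 + 2810/11*y**2 + 456/11*y to the basis.

S(f_2,f_3): lcm = x**2. S = 4*x*y - 10*x - 12*y - 40.
  leading term x*y: subtract (-4/3)·f_1 from 4*x*y - 10*x - 12*y - 40 → -38/3*x + 28/3*y**2 - 80/3*y - 152/3
  leading term x: subtract (171/11)·h_4 from -38/3*x + 28/3*y**2 - 80/3*y - 152/3 → 931/11*y**3 - 5040/11*y**2 - 1047/11*y
  leading term y**3: subtract (-133/74)·h_5 from 931/11*y**3 - 5040/11*y**2 - 1047/11*y → 35/37*y**2 - 765/37*y
  leading term y**2: no divisor's leading term divides it; move 35/37*y**2 to the remainder.
  leading term y: no divisor's leading term divides it; move -765/37*y to the remainder.
  remainder 35/37*y**2 - 765/37*y ≠ 0; add h_6 = 35/37*y**2 - 765/37*y to the basis.

S(f_1,h_4): lcm = x*y. S = 2/3*x - 147/22*y**4 + 406/11*y**3 + 203/66*y**2 - 1/3*y + 8/3.
  leading term x: subtract (-9/11)·h_4 from 2/3*x - 147/22*y**4 + 406/11*y**3 + 203/66*y**2 - 1/3*y + 8/3 → -147/22*y**4 + 357/11*y**3 + 609/22*y**2 + 36/11*y
  leading term y**4: subtract (21/148*y)·h_5 from -147/22*y**4 + 357/11*y**3 + 609/22*y**2 + 36/11*y → -3087/814*y**3 + 17745/814*y**2 + 36/11*y
  leading term y**3: subtract (441/5476)·h_5 from -3087/814*y**3 + 17745/814*y**2 + 36/11*y → 1680/1369*y**2 - 90/1369*y
  leading term y**2: subtract (48/37)·h_6 from 1680/1369*y**2 - 90/1369*y → 990/37*y
  leading term y: no divisor's leading term divides it; move 990/37*y to the remainder.
  remainder 990/37*y ≠ 0; add h_7 = 990/37*y to the basis.

The other S-polynomials (S(f_2,h_4), S(f_3,h_4), S(f_1,h_5), S(f_2,h_5), S(f_3,h_5), S(h_4,h_5), S(f_1,h_6), S(f_2,h_6), S(f_3,h_6), S(h_4,h_6), S(h_5,h_6), S(f_1,h_7), S(f_2,h_7), S(f_3,h_7), S(h_4,h_7), S(h_5,h_7), S(h_6,h_7)) all reduce to 0 modulo the current basis, so we have a Gröbner basis.
Inter-reduce: drop elements whose leading term is divisible by another's, tail-reduce, and make monic.
Reduced Gröbner basis: {x + 4, y}.

A lex Gröbner basis eliminates variables successively. Here y depends only on y, with roots {0}; lifting each root through the earlier basis elements recovers the full solutions.
  y = 0: the earlier basis element becomes x + 4 = 0, giving x = -4 — point (-4, 0).
A lex Gröbner basis triangularizes the system, enabling back-substitution.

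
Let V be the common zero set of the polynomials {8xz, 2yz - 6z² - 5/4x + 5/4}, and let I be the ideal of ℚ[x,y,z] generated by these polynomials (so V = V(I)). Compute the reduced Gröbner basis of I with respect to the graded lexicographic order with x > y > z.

f_1 = 8xz, LT = xz.
f_2 = 2yz - 6z² - 5/4x + 5/4, LT = yz.

S(f_1,f_2): lcm = xyz. S = 3xz² + ⅝x² - ⅝x.
  leading term xz²: subtract (⅜z)·f_1 from 3xz² + ⅝x² - ⅝x → ⅝x² - ⅝x
  leading term x²: no divisor's leading term divides it; move ⅝x² to the remainder.
  leading term x: no divisor's leading term divides it; move -⅝x to the remainder.
  remainder ⅝x² - ⅝x ≠ 0; add g_3 = ⅝x² - ⅝x to the basis.

S(f_1,g_3): lcm = x²z. S = xz.
  leading term xz: subtract (⅛)·f_1 from xz → 0
  remainder 0.

S(f_2,g_3): leading monomials are coprime, so the S-polynomial reduces to 0 (Buchberger's first criterion).
Every S-polynomial of the final basis reduces to 0, so we have a Gröbner basis.

G = {x² - x, xz, yz - 3z² - ⅝x + ⅝}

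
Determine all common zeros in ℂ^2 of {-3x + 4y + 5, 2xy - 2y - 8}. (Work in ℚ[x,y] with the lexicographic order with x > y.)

Compute a lex Gröbner basis by Buchberger's algorithm.
f_1 = -3x + 4y + 5, LT = x.
f_2 = 2xy - 2y - 8, LT = xy.

S(f_1,f_2): lcm = xy. S = -4/3y² - ⅔y + 4.
  leading term y²: no divisor's leading term divides it; move -4/3y² to the remainder.
  leading term y: no divisor's leading term divides it; move -⅔y to the remainder.
  leading term 1: no divisor's leading term divides it; move 4 to the remainder.
  remainder -4/3y² - ⅔y + 4 ≠ 0; add h_3 = -4/3y² - ⅔y + 4 to the basis.

The other S-polynomials (S(f_1,h_3), S(f_2,h_3)) all reduce to 0 modulo the current basis, so we have a Gröbner basis.
Inter-reduce: drop elements whose leading term is divisible by another's, tail-reduce, and make monic.
Reduced Gröbner basis: {x - 4/3y - 5/3, y² + ½y - 3}.

Since the basis is lex-ordered, y² + ½y - 3 is univariate in y. Its roots are {-2, 3/2}. Back-substituting each root into the other basis elements fixes the other coordinates.
  y = -2: the earlier basis element becomes x + 1 = 0, giving x = -1 — point (-1, -2).
  y = 3/2: the earlier basis element becomes x - 11/3 = 0, giving x = 11/3 — point (11/3, 3/2).
Check: every point annihilates each of the original generators.
This is the nonlinear analogue of row-reducing a linear system.

{(-1, -2), (11/3, 3/2)}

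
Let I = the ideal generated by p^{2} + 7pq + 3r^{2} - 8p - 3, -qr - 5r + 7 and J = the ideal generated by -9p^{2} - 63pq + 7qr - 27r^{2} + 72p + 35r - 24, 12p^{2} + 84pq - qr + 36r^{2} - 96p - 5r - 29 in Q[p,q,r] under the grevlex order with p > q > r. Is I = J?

Equality of ideals is decidable: compute both reduced Gröbner bases (unique for the ordering) and check whether they agree.
Buchberger on the first generating set:
f_1 = p^{2} + 7pq + 3r^{2} - 8p - 3, LT = p^{2}.
f_2 = -qr - 5r + 7, LT = qr.

The S-polynomials (S(f_1,f_2)) all reduce to 0 modulo the current basis, so we have a Gröbner basis.
Inter-reduce: drop elements whose leading term is divisible by another's, tail-reduce, and make monic.
Reduced Gröbner basis: {p^{2} + 7pq + 3r^{2} - 8p - 3, qr + 5r - 7}.

Buchberger on the second generating set:
h_1 = -9p^{2} - 63pq + 7qr - 27r^{2} + 72p + 35r - 24, LT = p^{2}.
h_2 = 12p^{2} + 84pq - qr + 36r^{2} - 96p - 5r - 29, LT = p^{2}.

S(h_1,h_2): lcm = p^{2}. S = -\tfrac{25}{36}qr - \tfrac{125}{36}r + \tfrac{61}{12}.
  reduce S modulo (h_1, h_2):
  remainder -\tfrac{25}{36}qr - \tfrac{125}{36}r + \tfrac{61}{12} ≠ 0; add k_3 = -\tfrac{25}{36}qr - \tfrac{125}{36}r + \tfrac{61}{12} to the basis.

The other S-polynomials (S(h_1,k_3), S(h_2,k_3)) all reduce to 0 modulo the current basis, so we have a Gröbner basis.
Inter-reduce: drop elements whose leading term is divisible by another's, tail-reduce, and make monic.
Reduced Gröbner basis: {p^{2} + 7pq + 3r^{2} - 8p - \tfrac{227}{75}, qr + 5r - \tfrac{183}{25}}.

The bases are distinct; the ideals are different.

No, the ideals differ.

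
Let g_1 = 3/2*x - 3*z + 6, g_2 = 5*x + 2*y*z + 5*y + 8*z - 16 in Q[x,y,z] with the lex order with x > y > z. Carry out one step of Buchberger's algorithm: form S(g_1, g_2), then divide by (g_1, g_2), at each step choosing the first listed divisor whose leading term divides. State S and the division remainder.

lcm(LM(g_1), LM(g_2)) = x.
S = (lcm/LT(g_1))·g_1 − (lcm/LT(g_2))·g_2 = -2/5*y*z - y - 18/5*z + 36/5.
Reduce S modulo (g_1, g_2) in that order:
  leading term y*z: no divisor's leading term divides it; move -2/5*y*z to the remainder.
  leading term y: no divisor's leading term divides it; move -y to the remainder.
  leading term z: no divisor's leading term divides it; move -18/5*z to the remainder.
  leading term 1: no divisor's leading term divides it; move 36/5 to the remainder.
The remainder -2/5*y*z - y - 18/5*z + 36/5 is nonzero, so it would be added as the next basis element.
This is the inner loop of Buchberger's algorithm — each nonzero remainder becomes a new basis element.

S(g_1, g_2) = -2/5*y*z - y - 18/5*z + 36/5; remainder on division = -2/5*y*z - y - 18/5*z + 36/5.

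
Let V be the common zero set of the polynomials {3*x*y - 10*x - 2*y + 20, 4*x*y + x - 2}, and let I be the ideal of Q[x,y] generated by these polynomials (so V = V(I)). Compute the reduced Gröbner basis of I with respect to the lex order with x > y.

f_1 = 3*x*y - 10*x - 2*y + 20, LT = x*y.
f_2 = 4*x*y + x - 2, LT = x*y.

S(f_1,f_2): lcm = x*y. S = -43/12*x - 2/3*y + 43/6.
  reduce S modulo (f_1, f_2):
  remainder -43/12*x - 2/3*y + 43/6 ≠ 0; add g_3 = -43/12*x - 2/3*y + 43/6 to the basis.

S(f_1,g_3): lcm = x*y. S = -10/3*x - 8/43*y**2 + 4/3*y + 20/3.
  reduce S modulo (f_1, f_2, g_3):
  remainder -8/43*y**2 + 84/43*y ≠ 0; add g_4 = -8/43*y**2 + 84/43*y to the basis.

The other S-polynomials (S(f_2,g_3), S(f_1,g_4), S(f_2,g_4), S(g_3,g_4)) all reduce to 0 modulo the current basis, so we have a Gröbner basis.
Inter-reduce: drop elements whose leading term is divisible by another's, tail-reduce, and make monic.

G = {x + 8/43*y - 2, y**2 - 21/2*y}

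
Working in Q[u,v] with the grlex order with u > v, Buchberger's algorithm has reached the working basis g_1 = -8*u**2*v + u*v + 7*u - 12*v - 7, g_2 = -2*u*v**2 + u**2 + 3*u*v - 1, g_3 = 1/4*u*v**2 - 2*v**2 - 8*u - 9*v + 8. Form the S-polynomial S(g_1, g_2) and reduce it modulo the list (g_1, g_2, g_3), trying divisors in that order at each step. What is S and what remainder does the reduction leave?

S(g_1, g_2) = 1/2*u**3 + 3/2*u**2*v - 1/8*u*v**2 - 7/8*u*v + 3/2*v**2 - 1/2*u + 7/8*v; remainder on division = 1/2*u**3 - 1/16*u**2 - 7/8*u*v + 3/2*v**2 + 13/16*u - 11/8*v - 5/4.

lcm(LM(g_1), LM(g_2)) = u**2*v**2.
S = (lcm/LT(g_1))·g_1 − (lcm/LT(g_2))·g_2 = 1/2*u**3 + 3/2*u**2*v - 1/8*u*v**2 - 7/8*u*v + 3/2*v**2 - 1/2*u + 7/8*v.
Reduce S modulo (g_1, g_2, g_3) in that order:
  leading term u**3: no divisor's leading term divides it; move 1/2*u**3 to the remainder.
  leading term u**2*v: subtract (-3/16)·g_1 from 3/2*u**2*v - 1/8*u*v**2 - 7/8*u*v + 3/2*v**2 - 1/2*u + 7/8*v → -1/8*u*v**2 - 11/16*u*v + 3/2*v**2 + 13/16*u - 11/8*v - 21/16
  leading term u*v**2: subtract (1/16)·g_2 from -1/8*u*v**2 - 11/16*u*v + 3/2*v**2 + 13/16*u - 11/8*v - 21/16 → -1/16*u**2 - 7/8*u*v + 3/2*v**2 + 13/16*u - 11/8*v - 5/4
  leading term u**2: no divisor's leading term divides it; move -1/16*u**2 to the remainder.
  leading term u*v: no divisor's leading term divides it; move -7/8*u*v to the remainder.
  leading term v**2: no divisor's leading term divides it; move 3/2*v**2 to the remainder.
  leading term u: no divisor's leading term divides it; move 13/16*u to the remainder.
  leading term v: no divisor's leading term divides it; move -11/8*v to the remainder.
  leading term 1: no divisor's leading term divides it; move -5/4 to the remainder.
The remainder 1/2*u**3 - 1/16*u**2 - 7/8*u*v + 3/2*v**2 + 13/16*u - 11/8*v - 5/4 is nonzero, so it would be added as the next basis element.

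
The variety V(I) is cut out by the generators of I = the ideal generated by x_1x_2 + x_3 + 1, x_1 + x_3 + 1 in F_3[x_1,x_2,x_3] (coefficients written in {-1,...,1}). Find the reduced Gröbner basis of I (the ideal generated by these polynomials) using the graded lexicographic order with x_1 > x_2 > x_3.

Buchberger's algorithm terminates because the ascending chain of leading-term ideals stabilizes.

f_1 = x_1x_2 + x_3 + 1, LT = x_1x_2.
f_2 = x_1 + x_3 + 1, LT = x_1.

S(f_1,f_2): lcm = x_1x_2. S = -x_2x_3 - x_2 + x_3 + 1.
  leading term x_2x_3: no divisor's leading term divides it; move -x_2x_3 to the remainder.
  leading term x_2: no divisor's leading term divides it; move -x_2 to the remainder.
  leading term x_3: no divisor's leading term divides it; move x_3 to the remainder.
  leading term 1: no divisor's leading term divides it; move 1 to the remainder.
  remainder -x_2x_3 - x_2 + x_3 + 1 ≠ 0; add g_3 = -x_2x_3 - x_2 + x_3 + 1 to the basis.

S(f_1,g_3): lcm = x_1x_2x_3. S = -x_1x_2 + x_1x_3 + x_3^2 + x_1 + x_3.
  leading term x_1x_2: subtract (-1)·f_1 from -x_1x_2 + x_1x_3 + x_3^2 + x_1 + x_3 → x_1x_3 + x_3^2 + x_1 - x_3 + 1
  leading term x_1x_3: subtract (x_3)·f_2 from x_1x_3 + x_3^2 + x_1 - x_3 + 1 → x_1 + x_3 + 1
  leading term x_1: subtract (1)·f_2 from x_1 + x_3 + 1 → 0
  remainder 0.

S(f_2,g_3): leading monomials are coprime, so the S-polynomial reduces to 0 (Buchberger's first criterion).
Every S-polynomial of the final basis reduces to 0, so we have a Gröbner basis.
Inter-reduce: drop elements whose leading term is divisible by another's, tail-reduce, and make monic.

G = {x_2x_3 + x_2 - x_3 - 1, x_1 + x_3 + 1}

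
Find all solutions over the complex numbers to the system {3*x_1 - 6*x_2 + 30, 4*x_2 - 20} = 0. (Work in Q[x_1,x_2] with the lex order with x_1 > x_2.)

{(0, 5)}

Compute a lex Gröbner basis by Buchberger's algorithm.
f_1 = 3*x_1 - 6*x_2 + 30, LT = x_1.
f_2 = 4*x_2 - 20, LT = x_2.

S(f_1,f_2): leading monomials are coprime, so the S-polynomial reduces to 0 (Buchberger's first criterion).
Every S-polynomial of the final basis reduces to 0, so we have a Gröbner basis.
Inter-reduce: drop elements whose leading term is divisible by another's, tail-reduce, and make monic.
Reduced Gröbner basis: {x_1, x_2 - 5}.

From the last basis element, x_2 - 5 = 0, so x_2 takes values in {5}. Each choice, substituted upward through the basis, yields the corresponding point(s) of the solution set.
  x_2 = 5: the earlier basis element becomes x_1 = 0, giving x_1 = 0 — point (0, 5).
Substituting each solution back into the original system confirms all equations vanish.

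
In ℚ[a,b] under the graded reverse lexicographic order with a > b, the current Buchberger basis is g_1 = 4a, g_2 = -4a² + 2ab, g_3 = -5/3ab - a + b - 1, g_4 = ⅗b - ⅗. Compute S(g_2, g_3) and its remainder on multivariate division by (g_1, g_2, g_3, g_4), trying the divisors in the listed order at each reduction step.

lcm(LM(g_2), LM(g_3)) = a²b.
S = (lcm/LT(g_2))·g_2 − (lcm/LT(g_3))·g_3 = -½ab² - ⅗a² + ⅗ab - ⅗a.
Reduce S modulo (g_1, g_2, g_3, g_4) in that order:
  leading term ab²: subtract (-⅛b²)·g_1 from -½ab² - ⅗a² + ⅗ab - ⅗a → -⅗a² + ⅗ab - ⅗a
  leading term a²: subtract (-3/20a)·g_1 from -⅗a² + ⅗ab - ⅗a → ⅗ab - ⅗a
  leading term ab: subtract (3/20b)·g_1 from ⅗ab - ⅗a → -⅗a
  leading term a: subtract (-3/20)·g_1 from -⅗a → 0
The remainder is 0, so this S-polynomial contributes no new basis element.

S(g_2, g_3) = -½ab² - ⅗a² + ⅗ab - ⅗a; remainder on division = 0.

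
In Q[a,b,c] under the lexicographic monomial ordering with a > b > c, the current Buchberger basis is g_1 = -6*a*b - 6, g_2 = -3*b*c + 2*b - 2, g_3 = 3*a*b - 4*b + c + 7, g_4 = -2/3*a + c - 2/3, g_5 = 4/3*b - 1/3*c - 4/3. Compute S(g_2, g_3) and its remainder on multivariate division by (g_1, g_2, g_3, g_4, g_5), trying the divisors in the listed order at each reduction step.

S(g_2, g_3) = -2/3*a*b + 2/3*a + 4/3*b*c - 1/3*c**2 - 7/3*c; remainder on division = -1/3*c**2 - 10/9*c.

lcm(LM(g_2), LM(g_3)) = a*b*c.
S = (lcm/LT(g_2))·g_2 − (lcm/LT(g_3))·g_3 = -2/3*a*b + 2/3*a + 4/3*b*c - 1/3*c**2 - 7/3*c.
Reduce S modulo (g_1, g_2, g_3, g_4, g_5) in that order:
  leading term a*b: subtract (1/9)·g_1 from -2/3*a*b + 2/3*a + 4/3*b*c - 1/3*c**2 - 7/3*c → 2/3*a + 4/3*b*c - 1/3*c**2 - 7/3*c + 2/3
  leading term a: subtract (-1)·g_4 from 2/3*a + 4/3*b*c - 1/3*c**2 - 7/3*c + 2/3 → 4/3*b*c - 1/3*c**2 - 4/3*c
  leading term b*c: subtract (-4/9)·g_2 from 4/3*b*c - 1/3*c**2 - 4/3*c → 8/9*b - 1/3*c**2 - 4/3*c - 8/9
  leading term b: subtract (2/3)·g_5 from 8/9*b - 1/3*c**2 - 4/3*c - 8/9 → -1/3*c**2 - 10/9*c
  leading term c**2: no divisor's leading term divides it; move -1/3*c**2 to the remainder.
  leading term c: no divisor's leading term divides it; move -10/9*c to the remainder.
The remainder -1/3*c**2 - 10/9*c is nonzero, so it would be added as the next basis element.
An S-polynomial is built so that the two leading terms cancel; whether anything survives reduction is exactly the Gröbner-basis criterion.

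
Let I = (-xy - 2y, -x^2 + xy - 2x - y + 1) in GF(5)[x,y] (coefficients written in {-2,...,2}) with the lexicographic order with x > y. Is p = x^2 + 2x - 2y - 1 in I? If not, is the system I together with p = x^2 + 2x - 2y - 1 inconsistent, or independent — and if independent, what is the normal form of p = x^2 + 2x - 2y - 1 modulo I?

First compute the reduced Gröbner basis of I by Buchberger's algorithm.
f_1 = -xy - 2y, LT = xy.
f_2 = -x^2 + xy - 2x - y + 1, LT = x^2.

S(f_1,f_2): lcm = x^2y. S = xy^2 - y^2 + y.
  leading term xy^2: subtract (-y)·f_1 from xy^2 - y^2 + y → 2y^2 + y
  leading term y^2: no divisor's leading term divides it; move 2y^2 to the remainder.
  leading term y: no divisor's leading term divides it; move y to the remainder.
  remainder 2y^2 + y ≠ 0; add h_3 = 2y^2 + y to the basis.

The other S-polynomials (S(f_1,h_3), S(f_2,h_3)) all reduce to 0 modulo the current basis, so we have a Gröbner basis.
Inter-reduce: drop elements whose leading term is divisible by another's, tail-reduce, and make monic.
Reduced Gröbner basis: {x^2 + 2x - 2y - 1, xy + 2y, y^2 - 2y}.
Label its elements g_1 = x^2 + 2x - 2y - 1, g_2 = xy + 2y, g_3 = y^2 - 2y.

Reduce p = x^2 + 2x - 2y - 1 modulo G:
  leading term x^2: subtract (1)·g_1 from x^2 + 2x - 2y - 1 → 0
  normal form = 0.
Since the normal form is 0, p ∈ I.

Ideal membership is decidable via reduction modulo a Gröbner basis.

x^2 + 2x - 2y - 1 lies in I (it reduces to 0).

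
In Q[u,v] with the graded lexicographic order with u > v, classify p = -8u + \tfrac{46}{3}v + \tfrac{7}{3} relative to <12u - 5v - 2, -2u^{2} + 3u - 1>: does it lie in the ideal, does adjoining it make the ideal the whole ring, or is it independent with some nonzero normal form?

First compute the reduced Gröbner basis of I by Buchberger's algorithm.
f_1 = 12u - 5v - 2, LT = u.
f_2 = -2u^{2} + 3u - 1, LT = u^{2}.

S(f_1,f_2): lcm = u^{2}. S = -\tfrac{5}{12}uv + \tfrac{4}{3}u - \tfrac{1}{2}.
  leading term uv: subtract (-\tfrac{5}{144}v)·f_1 from -\tfrac{5}{12}uv + \tfrac{4}{3}u - \tfrac{1}{2} → -\tfrac{25}{144}v^{2} + \tfrac{4}{3}u - \tfrac{5}{72}v - \tfrac{1}{2}
  leading term v^{2}: no divisor's leading term divides it; move -\tfrac{25}{144}v^{2} to the remainder.
  leading term u: subtract (\tfrac{1}{9})·f_1 from \tfrac{4}{3}u - \tfrac{5}{72}v - \tfrac{1}{2} → \tfrac{35}{72}v - \tfrac{5}{18}
  leading term v: no divisor's leading term divides it; move \tfrac{35}{72}v to the remainder.
  leading term 1: no divisor's leading term divides it; move -\tfrac{5}{18} to the remainder.
  remainder -\tfrac{25}{144}v^{2} + \tfrac{35}{72}v - \tfrac{5}{18} ≠ 0; add h_3 = -\tfrac{25}{144}v^{2} + \tfrac{35}{72}v - \tfrac{5}{18} to the basis.

The other S-polynomials (S(f_1,h_3), S(f_2,h_3)) all reduce to 0 modulo the current basis, so we have a Gröbner basis.
Inter-reduce: drop elements whose leading term is divisible by another's, tail-reduce, and make monic.
Reduced Gröbner basis: {v^{2} - \tfrac{14}{5}v + \tfrac{8}{5}, u - \tfrac{5}{12}v - \tfrac{1}{6}}.
Label its elements g_1 = v^{2} - \tfrac{14}{5}v + \tfrac{8}{5}, g_2 = u - \tfrac{5}{12}v - \tfrac{1}{6}.

Reduce p = -8u + \tfrac{46}{3}v + \tfrac{7}{3} modulo G:
  leading term u: subtract (-8)·g_2 from -8u + \tfrac{46}{3}v + \tfrac{7}{3} → 12v + 1
  leading term v: no divisor's leading term divides it; move 12v to the remainder.
  leading term 1: no divisor's leading term divides it; move 1 to the remainder.
  normal form = 12v + 1.
The normal form is nonzero, so p ∉ I. Since p minus its normal form lies in I, I + (p) = I + (r) where r = 12v + 1; decide whether this ideal is the whole ring.
Run Buchberger on G together with r (pairs among the g_i already reduce to 0 since G is a Gröbner basis):
g_1 = v^{2} - \tfrac{14}{5}v + \tfrac{8}{5}, LT = v^{2}.
g_2 = u - \tfrac{5}{12}v - \tfrac{1}{6}, LT = u.
r = 12v + 1, LT = v.

S(g_1,r): lcm = v^{2}. S = -\tfrac{173}{60}v + \tfrac{8}{5}.
  leading term v: subtract (-\tfrac{173}{720})·r from -\tfrac{173}{60}v + \tfrac{8}{5} → \tfrac{265}{144}
  leading term 1: no divisor's leading term divides it; move \tfrac{265}{144} to the remainder.
  remainder \tfrac{265}{144} ≠ 0; add m_4 = \tfrac{265}{144} to the basis.

The other S-polynomials (S(g_1,g_2), S(g_2,r), S(g_1,m_4), S(g_2,m_4), S(r,m_4)) all reduce to 0 modulo the current basis, so we have a Gröbner basis.
Inter-reduce: drop elements whose leading term is divisible by another's, tail-reduce, and make monic.
Reduced Gröbner basis: {1}.
The reduced Gröbner basis of I + (p) is {1}: the ideal is the whole ring, so the enlarged system has no common solution — adjoining p is inconsistent.

Ideal membership is decidable via reduction modulo a Gröbner basis.

Adjoining -8u + \tfrac{46}{3}v + \tfrac{7}{3} makes the ideal the whole ring: the system is inconsistent.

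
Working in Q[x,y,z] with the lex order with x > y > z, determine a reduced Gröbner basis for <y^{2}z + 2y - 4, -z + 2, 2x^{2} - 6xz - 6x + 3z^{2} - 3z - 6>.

f_1 = y^{2}z + 2y - 4, LT = y^{2}z.
f_2 = -z + 2, LT = z.
f_3 = 2x^{2} - 6xz - 6x + 3z^{2} - 3z - 6, LT = x^{2}.

S(f_1,f_2): lcm = y^{2}z. S = 2y^{2} + 2y - 4.
  reduce S modulo (f_1, f_2, f_3):
  remainder 2y^{2} + 2y - 4 ≠ 0; add g_4 = 2y^{2} + 2y - 4 to the basis.

The other S-polynomials (S(f_1,f_3), S(f_2,f_3), S(f_1,g_4), S(f_2,g_4), S(f_3,g_4)) all reduce to 0 modulo the current basis, so we have a Gröbner basis.
Inter-reduce: drop elements whose leading term is divisible by another's, tail-reduce, and make monic.

G = {x^{2} - 9x, y^{2} + y - 2, z - 2}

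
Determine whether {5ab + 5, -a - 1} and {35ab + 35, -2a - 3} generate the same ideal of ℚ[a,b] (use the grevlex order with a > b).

No, the ideals differ.

Since reduced Gröbner bases are canonical representatives of ideals under a given ordering, it suffices to compute and compare them.
Buchberger on the first generating set:
f_1 = 5ab + 5, LT = ab.
f_2 = -a - 1, LT = a.

S(f_1,f_2): lcm = ab. S = -b + 1.
  leading term b: no divisor's leading term divides it; move -b to the remainder.
  leading term 1: no divisor's leading term divides it; move 1 to the remainder.
  remainder -b + 1 ≠ 0; add g_3 = -b + 1 to the basis.

The other S-polynomials (S(f_1,g_3), S(f_2,g_3)) all reduce to 0 modulo the current basis, so we have a Gröbner basis.
Inter-reduce: drop elements whose leading term is divisible by another's, tail-reduce, and make monic.
Reduced Gröbner basis: {a + 1, b - 1}.

Buchberger on the second generating set:
h_1 = 35ab + 35, LT = ab.
h_2 = -2a - 3, LT = a.

S(h_1,h_2): lcm = ab. S = -3/2b + 1.
  leading term b: no divisor's leading term divides it; move -3/2b to the remainder.
  leading term 1: no divisor's leading term divides it; move 1 to the remainder.
  remainder -3/2b + 1 ≠ 0; add k_3 = -3/2b + 1 to the basis.

The other S-polynomials (S(h_1,k_3), S(h_2,k_3)) all reduce to 0 modulo the current basis, so we have a Gröbner basis.
Inter-reduce: drop elements whose leading term is divisible by another's, tail-reduce, and make monic.
Reduced Gröbner basis: {a + 3/2, b - ⅔}.

Since the reduced bases disagree, the two ideals are not the same.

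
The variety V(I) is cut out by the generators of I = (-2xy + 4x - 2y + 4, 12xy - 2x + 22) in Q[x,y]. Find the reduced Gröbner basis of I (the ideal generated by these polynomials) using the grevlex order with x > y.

Buchberger's algorithm terminates because the ascending chain of leading-term ideals stabilizes.

f_1 = -2xy + 4x - 2y + 4, LT = xy.
f_2 = 12xy - 2x + 22, LT = xy.

S(f_1,f_2): lcm = xy. S = -\tfrac{11}{6}x + y - \tfrac{23}{6}.
  leading term x: no divisor's leading term divides it; move -\tfrac{11}{6}x to the remainder.
  leading term y: no divisor's leading term divides it; move y to the remainder.
  leading term 1: no divisor's leading term divides it; move -\tfrac{23}{6} to the remainder.
  remainder -\tfrac{11}{6}x + y - \tfrac{23}{6} ≠ 0; add g_3 = -\tfrac{11}{6}x + y - \tfrac{23}{6} to the basis.

S(f_1,g_3): lcm = xy. S = \tfrac{6}{11}y^{2} - 2x - \tfrac{12}{11}y - 2.
  leading term y^{2}: no divisor's leading term divides it; move \tfrac{6}{11}y^{2} to the remainder.
  leading term x: subtract (\tfrac{12}{11})·g_3 from -2x - \tfrac{12}{11}y - 2 → -\tfrac{24}{11}y + \tfrac{24}{11}
  leading term y: no divisor's leading term divides it; move -\tfrac{24}{11}y to the remainder.
  leading term 1: no divisor's leading term divides it; move \tfrac{24}{11} to the remainder.
  remainder \tfrac{6}{11}y^{2} - \tfrac{24}{11}y + \tfrac{24}{11} ≠ 0; add g_4 = \tfrac{6}{11}y^{2} - \tfrac{24}{11}y + \tfrac{24}{11} to the basis.

The other S-polynomials (S(f_2,g_3), S(f_1,g_4), S(f_2,g_4), S(g_3,g_4)) all reduce to 0 modulo the current basis, so we have a Gröbner basis.
Inter-reduce: drop elements whose leading term is divisible by another's, tail-reduce, and make monic.

G = {y^{2} - 4y + 4, x - \tfrac{6}{11}y + \tfrac{23}{11}}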